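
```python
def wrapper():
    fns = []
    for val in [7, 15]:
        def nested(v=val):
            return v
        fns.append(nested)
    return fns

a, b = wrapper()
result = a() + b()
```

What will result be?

Step 1: Default argument v=val captures val at each iteration.
Step 2: a() returns 7 (captured at first iteration), b() returns 15 (captured at second).
Step 3: result = 7 + 15 = 22

The answer is 22.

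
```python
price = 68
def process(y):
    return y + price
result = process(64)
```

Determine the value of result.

Step 1: price = 68 is defined globally.
Step 2: process(64) uses parameter y = 64 and looks up price from global scope = 68.
Step 3: result = 64 + 68 = 132

The answer is 132.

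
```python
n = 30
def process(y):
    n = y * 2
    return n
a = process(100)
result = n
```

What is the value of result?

Step 1: Global n = 30.
Step 2: process(100) creates local n = 100 * 2 = 200.
Step 3: Global n unchanged because no global keyword. result = 30

The answer is 30.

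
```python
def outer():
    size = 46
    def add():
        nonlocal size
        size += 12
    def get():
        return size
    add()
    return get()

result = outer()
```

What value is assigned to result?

Step 1: size = 46. add() modifies it via nonlocal, get() reads it.
Step 2: add() makes size = 46 + 12 = 58.
Step 3: get() returns 58. result = 58

The answer is 58.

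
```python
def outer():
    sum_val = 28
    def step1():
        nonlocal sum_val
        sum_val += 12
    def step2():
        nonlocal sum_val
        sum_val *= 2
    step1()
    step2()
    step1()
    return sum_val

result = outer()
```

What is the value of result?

Step 1: sum_val = 28.
Step 2: step1(): sum_val = 28 + 12 = 40.
Step 3: step2(): sum_val = 40 * 2 = 80.
Step 4: step1(): sum_val = 80 + 12 = 92. result = 92

The answer is 92.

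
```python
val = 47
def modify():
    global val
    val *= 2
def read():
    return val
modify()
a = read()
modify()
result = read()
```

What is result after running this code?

Step 1: val = 47.
Step 2: First modify(): val = 47 * 2 = 94.
Step 3: Second modify(): val = 94 * 2 = 188.
Step 4: read() returns 188

The answer is 188.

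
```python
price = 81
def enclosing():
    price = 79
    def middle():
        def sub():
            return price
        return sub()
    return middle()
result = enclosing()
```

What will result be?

Step 1: enclosing() defines price = 79. middle() and sub() have no local price.
Step 2: sub() checks local (none), enclosing middle() (none), enclosing enclosing() and finds price = 79.
Step 3: result = 79

The answer is 79.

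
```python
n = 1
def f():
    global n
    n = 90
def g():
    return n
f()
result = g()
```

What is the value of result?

Step 1: n = 1.
Step 2: f() sets global n = 90.
Step 3: g() reads global n = 90. result = 90

The answer is 90.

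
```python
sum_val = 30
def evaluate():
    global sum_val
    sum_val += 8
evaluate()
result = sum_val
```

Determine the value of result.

Step 1: sum_val = 30 globally.
Step 2: evaluate() modifies global sum_val: sum_val += 8 = 38.
Step 3: result = 38

The answer is 38.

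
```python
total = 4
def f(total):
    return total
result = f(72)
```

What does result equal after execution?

Step 1: Global total = 4.
Step 2: f(72) takes parameter total = 72, which shadows the global.
Step 3: result = 72

The answer is 72.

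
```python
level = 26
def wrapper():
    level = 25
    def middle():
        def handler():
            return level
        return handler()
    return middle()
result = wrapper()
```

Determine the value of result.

Step 1: wrapper() defines level = 25. middle() and handler() have no local level.
Step 2: handler() checks local (none), enclosing middle() (none), enclosing wrapper() and finds level = 25.
Step 3: result = 25

The answer is 25.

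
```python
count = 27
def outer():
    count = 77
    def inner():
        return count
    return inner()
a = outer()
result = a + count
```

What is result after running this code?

Step 1: outer() has local count = 77. inner() reads from enclosing.
Step 2: outer() returns 77. Global count = 27 unchanged.
Step 3: result = 77 + 27 = 104

The answer is 104.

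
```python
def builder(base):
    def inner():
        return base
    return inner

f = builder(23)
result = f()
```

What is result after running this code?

Step 1: builder(23) creates closure capturing base = 23.
Step 2: f() returns the captured base = 23.
Step 3: result = 23

The answer is 23.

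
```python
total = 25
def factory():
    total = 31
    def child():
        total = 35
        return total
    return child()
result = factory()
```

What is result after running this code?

Step 1: Three scopes define total: global (25), factory (31), child (35).
Step 2: child() has its own local total = 35, which shadows both enclosing and global.
Step 3: result = 35 (local wins in LEGB)

The answer is 35.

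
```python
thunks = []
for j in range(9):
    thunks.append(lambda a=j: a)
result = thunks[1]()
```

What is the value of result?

Step 1: Default argument a=j captures j's value at each iteration.
Step 2: thunks[1] captured a = 1 when j was 1.
Step 3: result = 1

The answer is 1.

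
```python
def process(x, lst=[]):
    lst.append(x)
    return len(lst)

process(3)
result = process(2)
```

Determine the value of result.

Step 1: Mutable default list persists between calls.
Step 2: First call: lst = [3], len = 1. Second call: lst = [3, 2], len = 2.
Step 3: result = 2

The answer is 2.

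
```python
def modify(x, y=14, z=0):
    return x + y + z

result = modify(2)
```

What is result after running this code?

Step 1: modify(2) uses defaults y = 14, z = 0.
Step 2: Returns 2 + 14 + 0 = 16.
Step 3: result = 16

The answer is 16.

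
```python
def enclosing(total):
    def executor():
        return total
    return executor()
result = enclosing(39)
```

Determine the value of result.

Step 1: enclosing(39) binds parameter total = 39.
Step 2: executor() looks up total in enclosing scope and finds the parameter total = 39.
Step 3: result = 39

The answer is 39.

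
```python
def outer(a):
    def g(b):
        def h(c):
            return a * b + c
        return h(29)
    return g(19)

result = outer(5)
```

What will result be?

Step 1: a = 5, b = 19, c = 29.
Step 2: h() computes a * b + c = 5 * 19 + 29 = 124.
Step 3: result = 124

The answer is 124.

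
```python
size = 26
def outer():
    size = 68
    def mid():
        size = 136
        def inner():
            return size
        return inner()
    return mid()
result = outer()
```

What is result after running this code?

Step 1: Three levels of shadowing: global 26, outer 68, mid 136.
Step 2: inner() finds size = 136 in enclosing mid() scope.
Step 3: result = 136

The answer is 136.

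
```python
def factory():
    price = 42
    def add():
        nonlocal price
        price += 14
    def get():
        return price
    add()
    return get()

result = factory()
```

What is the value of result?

Step 1: price = 42. add() modifies it via nonlocal, get() reads it.
Step 2: add() makes price = 42 + 14 = 56.
Step 3: get() returns 56. result = 56

The answer is 56.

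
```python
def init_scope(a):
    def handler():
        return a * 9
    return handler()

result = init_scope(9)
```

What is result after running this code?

Step 1: init_scope(9) binds parameter a = 9.
Step 2: handler() accesses a = 9 from enclosing scope.
Step 3: result = 9 * 9 = 81

The answer is 81.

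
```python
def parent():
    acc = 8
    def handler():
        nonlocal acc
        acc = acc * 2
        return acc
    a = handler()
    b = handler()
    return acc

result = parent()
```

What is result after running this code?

Step 1: acc starts at 8.
Step 2: First handler(): acc = 8 * 2 = 16.
Step 3: Second handler(): acc = 16 * 2 = 32.
Step 4: result = 32

The answer is 32.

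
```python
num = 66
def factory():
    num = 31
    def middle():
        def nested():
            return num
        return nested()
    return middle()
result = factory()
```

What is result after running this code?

Step 1: factory() defines num = 31. middle() and nested() have no local num.
Step 2: nested() checks local (none), enclosing middle() (none), enclosing factory() and finds num = 31.
Step 3: result = 31

The answer is 31.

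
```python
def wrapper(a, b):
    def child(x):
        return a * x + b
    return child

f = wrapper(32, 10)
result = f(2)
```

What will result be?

Step 1: wrapper(32, 10) captures a = 32, b = 10.
Step 2: f(2) computes 32 * 2 + 10 = 74.
Step 3: result = 74

The answer is 74.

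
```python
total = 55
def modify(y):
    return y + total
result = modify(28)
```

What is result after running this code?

Step 1: total = 55 is defined globally.
Step 2: modify(28) uses parameter y = 28 and looks up total from global scope = 55.
Step 3: result = 28 + 55 = 83

The answer is 83.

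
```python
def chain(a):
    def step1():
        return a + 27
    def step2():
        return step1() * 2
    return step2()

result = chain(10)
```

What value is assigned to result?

Step 1: chain(10) captures a = 10.
Step 2: step2() calls step1() which returns 10 + 27 = 37.
Step 3: step2() returns 37 * 2 = 74

The answer is 74.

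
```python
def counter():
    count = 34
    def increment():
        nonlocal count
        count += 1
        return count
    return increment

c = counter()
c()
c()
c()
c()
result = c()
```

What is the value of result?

Step 1: counter() creates closure with count = 34.
Step 2: Each c() call increments count via nonlocal. After 5 calls: 34 + 5 = 39.
Step 3: result = 39

The answer is 39.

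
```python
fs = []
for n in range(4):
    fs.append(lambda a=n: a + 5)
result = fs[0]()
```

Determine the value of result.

Step 1: Default argument a=n captures n's value at definition time.
Step 2: fs[0] was defined when n = 0, so a defaults to 0.
Step 3: result = 0 + 5 = 5 (default arg fixes the late binding issue)

The answer is 5.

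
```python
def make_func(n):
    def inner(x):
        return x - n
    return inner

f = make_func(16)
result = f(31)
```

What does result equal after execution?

Step 1: make_func(16) creates a closure capturing n = 16.
Step 2: f(31) computes 31 - 16 = 15.
Step 3: result = 15

The answer is 15.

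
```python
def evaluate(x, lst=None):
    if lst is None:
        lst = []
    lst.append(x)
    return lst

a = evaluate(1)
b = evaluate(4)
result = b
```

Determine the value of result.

Step 1: None default with guard creates a NEW list each call.
Step 2: a = [1] (fresh list). b = [4] (another fresh list).
Step 3: result = [4] (this is the fix for mutable default)

The answer is [4].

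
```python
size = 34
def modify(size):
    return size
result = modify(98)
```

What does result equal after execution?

Step 1: Global size = 34.
Step 2: modify(98) takes parameter size = 98, which shadows the global.
Step 3: result = 98

The answer is 98.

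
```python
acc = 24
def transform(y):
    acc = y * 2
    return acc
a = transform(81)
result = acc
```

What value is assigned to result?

Step 1: Global acc = 24.
Step 2: transform(81) creates local acc = 81 * 2 = 162.
Step 3: Global acc unchanged because no global keyword. result = 24

The answer is 24.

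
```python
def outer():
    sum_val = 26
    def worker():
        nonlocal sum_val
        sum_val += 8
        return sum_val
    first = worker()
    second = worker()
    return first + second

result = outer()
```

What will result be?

Step 1: sum_val starts at 26.
Step 2: First call: sum_val = 26 + 8 = 34, returns 34.
Step 3: Second call: sum_val = 34 + 8 = 42, returns 42.
Step 4: result = 34 + 42 = 76

The answer is 76.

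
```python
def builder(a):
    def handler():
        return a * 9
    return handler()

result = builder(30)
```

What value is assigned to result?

Step 1: builder(30) binds parameter a = 30.
Step 2: handler() accesses a = 30 from enclosing scope.
Step 3: result = 30 * 9 = 270

The answer is 270.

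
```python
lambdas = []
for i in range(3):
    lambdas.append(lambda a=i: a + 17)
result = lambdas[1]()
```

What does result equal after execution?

Step 1: Default argument a=i captures i's value at definition time.
Step 2: lambdas[1] was defined when i = 1, so a defaults to 1.
Step 3: result = 1 + 17 = 18 (default arg fixes the late binding issue)

The answer is 18.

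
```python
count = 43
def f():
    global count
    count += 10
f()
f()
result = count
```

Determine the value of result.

Step 1: count = 43.
Step 2: First f(): count = 43 + 10 = 53.
Step 3: Second f(): count = 53 + 10 = 63. result = 63

The answer is 63.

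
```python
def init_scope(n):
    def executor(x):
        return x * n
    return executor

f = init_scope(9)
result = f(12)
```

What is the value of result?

Step 1: init_scope(9) creates a closure capturing n = 9.
Step 2: f(12) computes 12 * 9 = 108.
Step 3: result = 108

The answer is 108.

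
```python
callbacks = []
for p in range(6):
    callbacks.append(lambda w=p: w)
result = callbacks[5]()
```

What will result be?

Step 1: Default argument w=p captures p's value at each iteration.
Step 2: callbacks[5] captured w = 5 when p was 5.
Step 3: result = 5

The answer is 5.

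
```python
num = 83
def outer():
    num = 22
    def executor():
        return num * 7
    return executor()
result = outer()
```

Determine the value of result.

Step 1: outer() shadows global num with num = 22.
Step 2: executor() finds num = 22 in enclosing scope, computes 22 * 7 = 154.
Step 3: result = 154

The answer is 154.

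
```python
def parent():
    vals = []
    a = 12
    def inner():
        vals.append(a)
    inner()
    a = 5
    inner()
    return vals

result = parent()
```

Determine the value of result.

Step 1: a = 12. inner() appends current a to vals.
Step 2: First inner(): appends 12. Then a = 5.
Step 3: Second inner(): appends 5 (closure sees updated a). result = [12, 5]

The answer is [12, 5].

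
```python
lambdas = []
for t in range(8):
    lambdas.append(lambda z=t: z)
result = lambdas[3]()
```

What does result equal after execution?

Step 1: Default argument z=t captures t's value at each iteration.
Step 2: lambdas[3] captured z = 3 when t was 3.
Step 3: result = 3

The answer is 3.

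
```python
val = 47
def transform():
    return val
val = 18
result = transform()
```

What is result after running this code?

Step 1: val is first set to 47, then reassigned to 18.
Step 2: transform() is called after the reassignment, so it looks up the current global val = 18.
Step 3: result = 18

The answer is 18.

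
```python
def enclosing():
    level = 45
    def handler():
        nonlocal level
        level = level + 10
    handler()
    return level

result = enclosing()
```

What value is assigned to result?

Step 1: enclosing() sets level = 45.
Step 2: handler() uses nonlocal to modify level in enclosing's scope: level = 45 + 10 = 55.
Step 3: enclosing() returns the modified level = 55

The answer is 55.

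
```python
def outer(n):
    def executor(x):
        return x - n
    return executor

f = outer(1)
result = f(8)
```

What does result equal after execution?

Step 1: outer(1) creates a closure capturing n = 1.
Step 2: f(8) computes 8 - 1 = 7.
Step 3: result = 7

The answer is 7.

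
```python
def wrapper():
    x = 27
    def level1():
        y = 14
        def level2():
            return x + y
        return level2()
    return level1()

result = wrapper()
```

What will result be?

Step 1: x = 27 in wrapper. y = 14 in level1.
Step 2: level2() reads x = 27 and y = 14 from enclosing scopes.
Step 3: result = 27 + 14 = 41

The answer is 41.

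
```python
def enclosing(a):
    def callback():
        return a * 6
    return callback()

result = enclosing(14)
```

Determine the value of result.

Step 1: enclosing(14) binds parameter a = 14.
Step 2: callback() accesses a = 14 from enclosing scope.
Step 3: result = 14 * 6 = 84

The answer is 84.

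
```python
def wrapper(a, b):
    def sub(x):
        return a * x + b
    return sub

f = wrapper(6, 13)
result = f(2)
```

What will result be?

Step 1: wrapper(6, 13) captures a = 6, b = 13.
Step 2: f(2) computes 6 * 2 + 13 = 25.
Step 3: result = 25

The answer is 25.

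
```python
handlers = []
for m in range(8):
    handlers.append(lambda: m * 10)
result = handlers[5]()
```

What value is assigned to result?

Step 1: All lambdas reference the same variable m (late binding).
Step 2: After the loop, m = 7. Every lambda returns m * 10.
Step 3: handlers[5]() = 7 * 10 = 70

The answer is 70.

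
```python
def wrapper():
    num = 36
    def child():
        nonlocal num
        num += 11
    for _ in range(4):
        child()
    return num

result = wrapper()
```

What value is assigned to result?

Step 1: num = 36.
Step 2: child() is called 4 times in a loop, each adding 11 via nonlocal.
Step 3: num = 36 + 11 * 4 = 80

The answer is 80.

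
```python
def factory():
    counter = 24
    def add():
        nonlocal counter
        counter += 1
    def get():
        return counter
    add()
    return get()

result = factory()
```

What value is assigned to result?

Step 1: counter = 24. add() modifies it via nonlocal, get() reads it.
Step 2: add() makes counter = 24 + 1 = 25.
Step 3: get() returns 25. result = 25

The answer is 25.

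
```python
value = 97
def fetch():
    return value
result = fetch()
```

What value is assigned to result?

Step 1: value = 97 is defined in the global scope.
Step 2: fetch() looks up value. No local value exists, so Python checks the global scope via LEGB rule and finds value = 97.
Step 3: result = 97

The answer is 97.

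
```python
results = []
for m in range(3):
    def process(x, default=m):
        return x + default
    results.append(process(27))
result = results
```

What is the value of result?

Step 1: Default argument default=m is evaluated at function definition time.
Step 2: Each iteration creates process with default = current m value.
Step 3: process(27) returns 27 + default. results = [27, 28, 29]

The answer is [27, 28, 29].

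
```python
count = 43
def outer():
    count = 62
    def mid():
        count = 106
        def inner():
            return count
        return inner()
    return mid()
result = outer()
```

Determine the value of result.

Step 1: Three levels of shadowing: global 43, outer 62, mid 106.
Step 2: inner() finds count = 106 in enclosing mid() scope.
Step 3: result = 106

The answer is 106.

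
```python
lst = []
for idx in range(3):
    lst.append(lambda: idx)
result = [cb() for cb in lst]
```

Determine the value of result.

Step 1: All 3 lambdas share the same variable idx.
Step 2: After the loop, idx = 2.
Step 3: Each call returns 2. result = [2, 2, 2]

The answer is [2, 2, 2].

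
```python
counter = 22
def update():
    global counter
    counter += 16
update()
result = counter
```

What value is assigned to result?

Step 1: counter = 22 globally.
Step 2: update() modifies global counter: counter += 16 = 38.
Step 3: result = 38

The answer is 38.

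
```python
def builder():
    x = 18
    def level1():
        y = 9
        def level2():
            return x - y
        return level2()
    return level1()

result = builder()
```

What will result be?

Step 1: x = 18 in builder. y = 9 in level1.
Step 2: level2() reads x = 18 and y = 9 from enclosing scopes.
Step 3: result = 18 - 9 = 9

The answer is 9.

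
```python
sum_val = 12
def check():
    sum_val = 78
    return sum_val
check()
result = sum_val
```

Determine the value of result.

Step 1: Global sum_val = 12.
Step 2: check() creates local sum_val = 78 (shadow, not modification).
Step 3: After check() returns, global sum_val is unchanged. result = 12

The answer is 12.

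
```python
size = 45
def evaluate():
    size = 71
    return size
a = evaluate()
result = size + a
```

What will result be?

Step 1: Global size = 45. evaluate() returns local size = 71.
Step 2: a = 71. Global size still = 45.
Step 3: result = 45 + 71 = 116

The answer is 116.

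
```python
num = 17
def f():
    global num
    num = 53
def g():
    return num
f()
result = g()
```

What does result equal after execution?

Step 1: num = 17.
Step 2: f() sets global num = 53.
Step 3: g() reads global num = 53. result = 53

The answer is 53.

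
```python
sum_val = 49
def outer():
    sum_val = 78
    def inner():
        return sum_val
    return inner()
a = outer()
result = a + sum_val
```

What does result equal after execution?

Step 1: outer() has local sum_val = 78. inner() reads from enclosing.
Step 2: outer() returns 78. Global sum_val = 49 unchanged.
Step 3: result = 78 + 49 = 127

The answer is 127.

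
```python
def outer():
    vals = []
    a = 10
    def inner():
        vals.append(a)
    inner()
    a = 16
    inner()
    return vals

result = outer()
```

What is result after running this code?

Step 1: a = 10. inner() appends current a to vals.
Step 2: First inner(): appends 10. Then a = 16.
Step 3: Second inner(): appends 16 (closure sees updated a). result = [10, 16]

The answer is [10, 16].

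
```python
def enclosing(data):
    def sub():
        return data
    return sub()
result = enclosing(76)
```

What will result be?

Step 1: enclosing(76) binds parameter data = 76.
Step 2: sub() looks up data in enclosing scope and finds the parameter data = 76.
Step 3: result = 76

The answer is 76.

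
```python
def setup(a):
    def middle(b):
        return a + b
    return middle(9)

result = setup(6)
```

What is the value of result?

Step 1: setup(6) passes a = 6.
Step 2: middle(9) has b = 9, reads a = 6 from enclosing.
Step 3: result = 6 + 9 = 15

The answer is 15.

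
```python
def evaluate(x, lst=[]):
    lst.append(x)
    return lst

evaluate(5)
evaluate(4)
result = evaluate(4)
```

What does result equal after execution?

Step 1: Mutable default argument gotcha! The list [] is created once.
Step 2: Each call appends to the SAME list: [5], [5, 4], [5, 4, 4].
Step 3: result = [5, 4, 4]

The answer is [5, 4, 4].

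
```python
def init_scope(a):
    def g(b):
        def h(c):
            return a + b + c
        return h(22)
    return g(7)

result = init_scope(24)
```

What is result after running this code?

Step 1: a = 24, b = 7, c = 22 across three nested scopes.
Step 2: h() accesses all three via LEGB rule.
Step 3: result = 24 + 7 + 22 = 53

The answer is 53.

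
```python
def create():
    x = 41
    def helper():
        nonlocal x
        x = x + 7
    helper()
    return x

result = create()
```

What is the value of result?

Step 1: create() sets x = 41.
Step 2: helper() uses nonlocal to modify x in create's scope: x = 41 + 7 = 48.
Step 3: create() returns the modified x = 48

The answer is 48.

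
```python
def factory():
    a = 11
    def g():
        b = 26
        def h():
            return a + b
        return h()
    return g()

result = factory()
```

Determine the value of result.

Step 1: factory() defines a = 11. g() defines b = 26.
Step 2: h() accesses both from enclosing scopes: a = 11, b = 26.
Step 3: result = 11 + 26 = 37

The answer is 37.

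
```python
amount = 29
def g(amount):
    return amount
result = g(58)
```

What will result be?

Step 1: Global amount = 29.
Step 2: g(58) takes parameter amount = 58, which shadows the global.
Step 3: result = 58

The answer is 58.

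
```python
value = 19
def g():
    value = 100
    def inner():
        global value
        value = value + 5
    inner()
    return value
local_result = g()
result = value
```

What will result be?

Step 1: Global value = 19. g() creates local value = 100.
Step 2: inner() declares global value and adds 5: global value = 19 + 5 = 24.
Step 3: g() returns its local value = 100 (unaffected by inner).
Step 4: result = global value = 24

The answer is 24.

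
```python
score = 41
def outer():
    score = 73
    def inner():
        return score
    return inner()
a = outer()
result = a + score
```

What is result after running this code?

Step 1: outer() has local score = 73. inner() reads from enclosing.
Step 2: outer() returns 73. Global score = 41 unchanged.
Step 3: result = 73 + 41 = 114

The answer is 114.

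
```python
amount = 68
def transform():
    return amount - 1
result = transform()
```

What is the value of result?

Step 1: amount = 68 is defined globally.
Step 2: transform() looks up amount from global scope = 68, then computes 68 - 1 = 67.
Step 3: result = 67

The answer is 67.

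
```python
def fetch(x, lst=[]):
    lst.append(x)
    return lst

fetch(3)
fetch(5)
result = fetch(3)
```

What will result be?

Step 1: Mutable default argument gotcha! The list [] is created once.
Step 2: Each call appends to the SAME list: [3], [3, 5], [3, 5, 3].
Step 3: result = [3, 5, 3]

The answer is [3, 5, 3].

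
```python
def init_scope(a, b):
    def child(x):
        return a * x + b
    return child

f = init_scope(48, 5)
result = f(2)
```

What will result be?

Step 1: init_scope(48, 5) captures a = 48, b = 5.
Step 2: f(2) computes 48 * 2 + 5 = 101.
Step 3: result = 101

The answer is 101.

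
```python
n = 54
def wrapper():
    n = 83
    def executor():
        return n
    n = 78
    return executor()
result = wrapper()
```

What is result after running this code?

Step 1: wrapper() sets n = 83, then later n = 78.
Step 2: executor() is called after n is reassigned to 78. Closures capture variables by reference, not by value.
Step 3: result = 78

The answer is 78.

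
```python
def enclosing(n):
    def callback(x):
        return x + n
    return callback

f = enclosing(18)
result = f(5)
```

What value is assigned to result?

Step 1: enclosing(18) creates a closure that captures n = 18.
Step 2: f(5) calls the closure with x = 5, returning 5 + 18 = 23.
Step 3: result = 23

The answer is 23.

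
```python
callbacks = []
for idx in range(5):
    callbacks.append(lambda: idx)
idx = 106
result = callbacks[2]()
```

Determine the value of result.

Step 1: Lambdas capture the variable idx by reference, not by value.
Step 2: After the loop, idx is reassigned to 106.
Step 3: callbacks[2]() looks up the current idx = 106. result = 106

The answer is 106.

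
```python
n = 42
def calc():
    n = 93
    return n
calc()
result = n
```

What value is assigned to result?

Step 1: n = 42 globally.
Step 2: calc() creates a LOCAL n = 93 (no global keyword!).
Step 3: The global n is unchanged. result = 42

The answer is 42.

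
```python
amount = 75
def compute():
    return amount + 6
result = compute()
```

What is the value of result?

Step 1: amount = 75 is defined globally.
Step 2: compute() looks up amount from global scope = 75, then computes 75 + 6 = 81.
Step 3: result = 81

The answer is 81.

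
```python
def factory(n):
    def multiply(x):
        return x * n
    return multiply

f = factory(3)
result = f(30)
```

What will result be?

Step 1: factory(3) returns multiply closure with n = 3.
Step 2: f(30) computes 30 * 3 = 90.
Step 3: result = 90

The answer is 90.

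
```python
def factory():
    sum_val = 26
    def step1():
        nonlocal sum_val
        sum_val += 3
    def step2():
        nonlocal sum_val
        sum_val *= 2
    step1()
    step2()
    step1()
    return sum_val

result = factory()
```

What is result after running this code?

Step 1: sum_val = 26.
Step 2: step1(): sum_val = 26 + 3 = 29.
Step 3: step2(): sum_val = 29 * 2 = 58.
Step 4: step1(): sum_val = 58 + 3 = 61. result = 61

The answer is 61.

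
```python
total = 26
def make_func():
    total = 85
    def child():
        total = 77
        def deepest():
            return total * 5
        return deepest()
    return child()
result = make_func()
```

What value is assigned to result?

Step 1: deepest() looks up total through LEGB: not local, finds total = 77 in enclosing child().
Step 2: Returns 77 * 5 = 385.
Step 3: result = 385

The answer is 385.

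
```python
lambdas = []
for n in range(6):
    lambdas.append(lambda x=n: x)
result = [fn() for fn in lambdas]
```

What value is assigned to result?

Step 1: Default arg x=n captures n at each iteration.
Step 2: Each lambda has its own default: 0, 1, ..., 5.
Step 3: result = [0, 1, 2, 3, 4, 5]

The answer is [0, 1, 2, 3, 4, 5].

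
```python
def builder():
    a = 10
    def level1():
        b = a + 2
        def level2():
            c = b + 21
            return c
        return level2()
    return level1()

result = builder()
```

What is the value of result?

Step 1: a = 10. b = a + 2 = 12.
Step 2: c = b + 21 = 12 + 21 = 33.
Step 3: result = 33

The answer is 33.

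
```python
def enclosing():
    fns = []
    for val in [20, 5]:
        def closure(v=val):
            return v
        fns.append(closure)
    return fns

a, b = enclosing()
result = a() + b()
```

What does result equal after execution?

Step 1: Default argument v=val captures val at each iteration.
Step 2: a() returns 20 (captured at first iteration), b() returns 5 (captured at second).
Step 3: result = 20 + 5 = 25

The answer is 25.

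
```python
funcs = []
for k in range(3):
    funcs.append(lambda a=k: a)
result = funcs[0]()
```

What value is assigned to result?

Step 1: Default argument a=k captures k's value at each iteration.
Step 2: funcs[0] captured a = 0 when k was 0.
Step 3: result = 0

The answer is 0.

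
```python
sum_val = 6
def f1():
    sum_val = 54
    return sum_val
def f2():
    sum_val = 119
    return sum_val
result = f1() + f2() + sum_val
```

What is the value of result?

Step 1: Each function shadows global sum_val with its own local.
Step 2: f1() returns 54, f2() returns 119.
Step 3: Global sum_val = 6 is unchanged. result = 54 + 119 + 6 = 179

The answer is 179.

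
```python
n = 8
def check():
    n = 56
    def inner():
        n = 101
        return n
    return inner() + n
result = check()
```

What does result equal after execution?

Step 1: check() has local n = 56. inner() has local n = 101.
Step 2: inner() returns its local n = 101.
Step 3: check() returns 101 + its own n (56) = 157

The answer is 157.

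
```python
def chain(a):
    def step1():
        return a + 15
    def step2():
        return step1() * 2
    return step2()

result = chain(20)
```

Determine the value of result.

Step 1: chain(20) captures a = 20.
Step 2: step2() calls step1() which returns 20 + 15 = 35.
Step 3: step2() returns 35 * 2 = 70

The answer is 70.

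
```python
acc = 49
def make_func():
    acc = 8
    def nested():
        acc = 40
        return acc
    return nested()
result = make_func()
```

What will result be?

Step 1: Three scopes define acc: global (49), make_func (8), nested (40).
Step 2: nested() has its own local acc = 40, which shadows both enclosing and global.
Step 3: result = 40 (local wins in LEGB)

The answer is 40.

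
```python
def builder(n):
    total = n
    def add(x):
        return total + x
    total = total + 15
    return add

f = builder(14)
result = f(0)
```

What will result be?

Step 1: builder(14) sets total = 14, then total = 14 + 15 = 29.
Step 2: Closures capture by reference, so add sees total = 29.
Step 3: f(0) returns 29 + 0 = 29

The answer is 29.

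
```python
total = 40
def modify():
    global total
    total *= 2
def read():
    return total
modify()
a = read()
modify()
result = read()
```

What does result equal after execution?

Step 1: total = 40.
Step 2: First modify(): total = 40 * 2 = 80.
Step 3: Second modify(): total = 80 * 2 = 160.
Step 4: read() returns 160

The answer is 160.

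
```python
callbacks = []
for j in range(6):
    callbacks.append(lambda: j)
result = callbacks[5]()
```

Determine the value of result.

Step 1: The loop creates 6 lambdas, all referencing the same variable j.
Step 2: After the loop, j = 5 (final value).
Step 3: callbacks[5]() looks up j at call time and finds 5. This is the late binding gotcha. result = 5

The answer is 5.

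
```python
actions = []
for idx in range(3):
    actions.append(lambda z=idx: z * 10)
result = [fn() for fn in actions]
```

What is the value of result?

Step 1: Default arg z=idx captures idx at each iteration.
Step 2: actions[k] has z defaulting to k, returns k * 10.
Step 3: result = [0, 10, 20]

The answer is [0, 10, 20].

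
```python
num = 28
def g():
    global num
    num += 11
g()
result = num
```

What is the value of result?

Step 1: num = 28 globally.
Step 2: g() modifies global num: num += 11 = 39.
Step 3: result = 39

The answer is 39.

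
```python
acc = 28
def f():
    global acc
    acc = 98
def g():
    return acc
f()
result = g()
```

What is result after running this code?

Step 1: acc = 28.
Step 2: f() sets global acc = 98.
Step 3: g() reads global acc = 98. result = 98

The answer is 98.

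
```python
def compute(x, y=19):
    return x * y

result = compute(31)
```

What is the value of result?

Step 1: compute(31) uses default y = 19.
Step 2: Returns 31 * 19 = 589.
Step 3: result = 589

The answer is 589.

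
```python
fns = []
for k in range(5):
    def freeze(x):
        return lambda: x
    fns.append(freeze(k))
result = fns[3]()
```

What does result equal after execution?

Step 1: freeze(k) creates a new scope capturing x = k at call time.
Step 2: fns[3] = freeze(3), so its lambda captures x = 3.
Step 3: result = 3 (closure factory fixes late binding)

The answer is 3.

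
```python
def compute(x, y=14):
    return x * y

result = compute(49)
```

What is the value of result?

Step 1: compute(49) uses default y = 14.
Step 2: Returns 49 * 14 = 686.
Step 3: result = 686

The answer is 686.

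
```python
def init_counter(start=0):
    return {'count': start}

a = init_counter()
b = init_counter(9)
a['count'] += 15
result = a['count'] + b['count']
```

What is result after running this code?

Step 1: init_counter() returns a new dict each call (immutable default 0).
Step 2: a = {'count': 0}, b = {'count': 9}.
Step 3: a['count'] += 15 = 15. result = 15 + 9 = 24

The answer is 24.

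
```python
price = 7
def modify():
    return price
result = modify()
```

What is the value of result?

Step 1: price = 7 is defined in the global scope.
Step 2: modify() looks up price. No local price exists, so Python checks the global scope via LEGB rule and finds price = 7.
Step 3: result = 7

The answer is 7.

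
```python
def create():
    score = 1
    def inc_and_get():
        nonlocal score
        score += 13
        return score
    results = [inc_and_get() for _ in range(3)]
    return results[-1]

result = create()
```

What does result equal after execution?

Step 1: score = 1.
Step 2: Three calls to inc_and_get(), each adding 13.
Step 3: Last value = 1 + 13 * 3 = 40

The answer is 40.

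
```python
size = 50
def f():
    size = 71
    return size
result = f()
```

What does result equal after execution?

Step 1: Global size = 50.
Step 2: f() creates local size = 71, shadowing the global.
Step 3: Returns local size = 71. result = 71

The answer is 71.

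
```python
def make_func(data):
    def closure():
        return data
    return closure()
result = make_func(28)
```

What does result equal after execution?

Step 1: make_func(28) binds parameter data = 28.
Step 2: closure() looks up data in enclosing scope and finds the parameter data = 28.
Step 3: result = 28

The answer is 28.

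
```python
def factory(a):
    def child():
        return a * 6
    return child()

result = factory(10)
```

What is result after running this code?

Step 1: factory(10) binds parameter a = 10.
Step 2: child() accesses a = 10 from enclosing scope.
Step 3: result = 10 * 6 = 60

The answer is 60.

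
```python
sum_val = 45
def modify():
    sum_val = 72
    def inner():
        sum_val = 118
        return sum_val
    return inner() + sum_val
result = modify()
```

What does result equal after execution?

Step 1: modify() has local sum_val = 72. inner() has local sum_val = 118.
Step 2: inner() returns its local sum_val = 118.
Step 3: modify() returns 118 + its own sum_val (72) = 190

The answer is 190.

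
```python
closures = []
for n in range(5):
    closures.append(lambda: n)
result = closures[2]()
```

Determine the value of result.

Step 1: The loop creates 5 lambdas, all referencing the same variable n.
Step 2: After the loop, n = 4 (final value).
Step 3: closures[2]() looks up n at call time and finds 4. This is the late binding gotcha. result = 4

The answer is 4.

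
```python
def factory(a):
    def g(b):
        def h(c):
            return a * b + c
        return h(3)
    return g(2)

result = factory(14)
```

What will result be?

Step 1: a = 14, b = 2, c = 3.
Step 2: h() computes a * b + c = 14 * 2 + 3 = 31.
Step 3: result = 31

The answer is 31.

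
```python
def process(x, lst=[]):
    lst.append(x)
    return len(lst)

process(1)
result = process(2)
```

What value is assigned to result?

Step 1: Mutable default list persists between calls.
Step 2: First call: lst = [1], len = 1. Second call: lst = [1, 2], len = 2.
Step 3: result = 2

The answer is 2.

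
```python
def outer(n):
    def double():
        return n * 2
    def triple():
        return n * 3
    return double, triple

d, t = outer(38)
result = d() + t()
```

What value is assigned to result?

Step 1: Both closures capture the same n = 38.
Step 2: d() = 38 * 2 = 76, t() = 38 * 3 = 114.
Step 3: result = 76 + 114 = 190

The answer is 190.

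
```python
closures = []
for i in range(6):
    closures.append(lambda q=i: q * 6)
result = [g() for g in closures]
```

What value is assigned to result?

Step 1: Default arg q=i captures i at each iteration.
Step 2: closures[k] has q defaulting to k, returns k * 6.
Step 3: result = [0, 6, 12, 18, 24, 30]

The answer is [0, 6, 12, 18, 24, 30].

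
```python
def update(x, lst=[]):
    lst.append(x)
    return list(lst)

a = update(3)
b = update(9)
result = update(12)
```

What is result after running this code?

Step 1: Default list is shared. list() creates copies for return values.
Step 2: Internal list grows: [3] -> [3, 9] -> [3, 9, 12].
Step 3: result = [3, 9, 12]

The answer is [3, 9, 12].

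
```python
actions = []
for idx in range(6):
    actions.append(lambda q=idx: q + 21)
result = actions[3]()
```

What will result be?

Step 1: Default argument q=idx captures idx's value at definition time.
Step 2: actions[3] was defined when idx = 3, so q defaults to 3.
Step 3: result = 3 + 21 = 24 (default arg fixes the late binding issue)

The answer is 24.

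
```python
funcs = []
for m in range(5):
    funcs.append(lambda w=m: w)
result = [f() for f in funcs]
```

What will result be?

Step 1: Default arg w=m captures m at each iteration.
Step 2: Each lambda has its own default: 0, 1, ..., 4.
Step 3: result = [0, 1, 2, 3, 4]

The answer is [0, 1, 2, 3, 4].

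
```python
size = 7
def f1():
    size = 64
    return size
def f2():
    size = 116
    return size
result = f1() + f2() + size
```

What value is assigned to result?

Step 1: Each function shadows global size with its own local.
Step 2: f1() returns 64, f2() returns 116.
Step 3: Global size = 7 is unchanged. result = 64 + 116 + 7 = 187

The answer is 187.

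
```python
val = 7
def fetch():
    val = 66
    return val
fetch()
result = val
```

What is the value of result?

Step 1: Global val = 7.
Step 2: fetch() creates local val = 66 (shadow, not modification).
Step 3: After fetch() returns, global val is unchanged. result = 7

The answer is 7.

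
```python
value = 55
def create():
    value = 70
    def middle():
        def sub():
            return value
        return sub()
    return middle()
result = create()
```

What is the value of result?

Step 1: create() defines value = 70. middle() and sub() have no local value.
Step 2: sub() checks local (none), enclosing middle() (none), enclosing create() and finds value = 70.
Step 3: result = 70

The answer is 70.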